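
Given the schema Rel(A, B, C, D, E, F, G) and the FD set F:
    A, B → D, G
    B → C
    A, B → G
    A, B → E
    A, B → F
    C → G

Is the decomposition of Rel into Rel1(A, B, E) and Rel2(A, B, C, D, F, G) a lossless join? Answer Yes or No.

Rel1 ∩ Rel2 = {A, B}; its closure under F is {A, B, C, D, E, F, G}.
This includes all of Rel1, so the common attributes are a superkey of Rel1 — the join is lossless.

Yes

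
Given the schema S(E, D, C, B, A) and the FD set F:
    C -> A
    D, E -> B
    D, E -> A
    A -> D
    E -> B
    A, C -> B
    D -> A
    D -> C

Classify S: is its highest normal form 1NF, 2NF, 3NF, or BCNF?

1NF

Candidate keys: {A, E}, {C, E}, {D, E}. Prime attributes: {A, C, D, E}.
For C -> A we have {C}⁺ = {A, B, C, D}; {C} is not a superkey, so BCNF fails.
E -> B has non-prime {B} on the right and a non-superkey on the left, so 3NF fails.
Since {A} ⊂ {A, E} and {A}⁺ ⊇ {B} with {B} non-prime, there is a partial dependency; 2NF fails.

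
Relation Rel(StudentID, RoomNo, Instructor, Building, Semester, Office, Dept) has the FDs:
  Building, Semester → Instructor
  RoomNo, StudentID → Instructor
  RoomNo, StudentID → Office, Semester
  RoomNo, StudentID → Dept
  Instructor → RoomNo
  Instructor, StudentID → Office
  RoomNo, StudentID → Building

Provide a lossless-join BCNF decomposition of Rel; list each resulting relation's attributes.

Candidate keys of the original relation: {Building, Semester, StudentID}, {Instructor, StudentID}, {RoomNo, StudentID}.
{Building, Dept, Instructor, Office, RoomNo, Semester, StudentID}: {Building, Semester} determines {Building, Instructor, RoomNo, Semester} here but is not a superkey — split on Building, Semester → Instructor, RoomNo, giving {Building, Instructor, RoomNo, Semester} and {Building, Dept, Office, Semester, StudentID}.
{Building, Instructor, RoomNo, Semester}: {Instructor} determines {Instructor, RoomNo} here but is not a superkey — split on Instructor → RoomNo, giving {Instructor, RoomNo} and {Building, Instructor, Semester}.
{Instructor, RoomNo} has no BCNF violation.
{Building, Instructor, Semester} has no BCNF violation.
{Building, Dept, Office, Semester, StudentID} has no BCNF violation.

{Building, Dept, Office, Semester, StudentID}; {Building, Instructor, Semester}; {Instructor, RoomNo}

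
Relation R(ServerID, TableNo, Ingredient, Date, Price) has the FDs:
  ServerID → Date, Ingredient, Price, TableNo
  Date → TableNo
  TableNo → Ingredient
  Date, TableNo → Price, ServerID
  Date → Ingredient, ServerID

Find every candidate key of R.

{Date}, {ServerID}

{Date}⁺ = {Date, Ingredient, Price, ServerID, TableNo}, which is every attribute, so {Date} is a candidate key.
{ServerID}⁺ = {Date, Ingredient, Price, ServerID, TableNo}, which is every attribute, so {ServerID} is a candidate key.
These are minimal and exhaustive — every other superkey contains one of them.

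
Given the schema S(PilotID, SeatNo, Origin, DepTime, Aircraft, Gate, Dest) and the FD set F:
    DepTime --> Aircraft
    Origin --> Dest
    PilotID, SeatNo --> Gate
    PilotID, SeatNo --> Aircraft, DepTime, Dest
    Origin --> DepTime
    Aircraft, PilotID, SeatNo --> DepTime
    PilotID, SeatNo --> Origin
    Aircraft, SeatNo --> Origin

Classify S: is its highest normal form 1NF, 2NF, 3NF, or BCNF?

Candidate key: {PilotID, SeatNo}. Prime attributes: {PilotID, SeatNo}.
DepTime --> Aircraft breaks BCNF: {DepTime}⁺ = {Aircraft, DepTime}, so {DepTime} is not a superkey.
Because {Aircraft} is non-prime and the left side of DepTime --> Aircraft is not a superkey, the relation is not in 3NF.
Checking every proper subset of each key, none determines a non-prime attribute — 2NF is satisfied.

2NF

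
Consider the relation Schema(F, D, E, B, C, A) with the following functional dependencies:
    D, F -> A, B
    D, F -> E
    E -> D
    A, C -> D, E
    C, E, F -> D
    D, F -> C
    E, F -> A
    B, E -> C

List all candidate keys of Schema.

{A, C, F}, {D, F}, {E, F}

{F} never appears on the right of any FD, so every key must include it.
{D, F}⁺ = {A, B, C, D, E, F} — all of the relation — so {D, F} is a candidate key.
{E, F}⁺ = {A, B, C, D, E, F} — all of the relation — so {E, F} is a candidate key.
{A, C, F}⁺ = {A, B, C, D, E, F} — all of the relation — so {A, C, F} is a candidate key.
Any other superkey properly contains one of these, so there are no further candidate keys.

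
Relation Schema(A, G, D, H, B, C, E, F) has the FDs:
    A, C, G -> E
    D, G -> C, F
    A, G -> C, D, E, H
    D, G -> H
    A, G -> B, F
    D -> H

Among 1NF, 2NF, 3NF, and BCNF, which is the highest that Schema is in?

Candidate key: {A, G}. Prime attributes: {A, G}.
D, G -> C, F breaks BCNF: {D, G}⁺ = {C, D, F, G, H}, so {D, G} is not a superkey.
D, G -> C, F determines the non-prime attributes {C, F} from a non-superkey — 3NF is violated.
No non-prime attribute depends on a proper subset of any candidate key, so 2NF holds.

2NF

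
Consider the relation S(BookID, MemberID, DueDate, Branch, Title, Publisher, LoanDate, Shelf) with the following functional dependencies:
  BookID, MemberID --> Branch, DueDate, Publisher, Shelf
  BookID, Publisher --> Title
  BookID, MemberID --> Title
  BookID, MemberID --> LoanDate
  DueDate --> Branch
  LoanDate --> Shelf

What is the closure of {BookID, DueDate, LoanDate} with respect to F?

{BookID, Branch, DueDate, LoanDate, Shelf}

Start with {BookID, DueDate, LoanDate}.
DueDate --> Branch applies; add {Branch} → now {BookID, Branch, DueDate, LoanDate}.
LoanDate --> Shelf applies; add {Shelf} → now {BookID, Branch, DueDate, LoanDate, Shelf}.
No further FD applies.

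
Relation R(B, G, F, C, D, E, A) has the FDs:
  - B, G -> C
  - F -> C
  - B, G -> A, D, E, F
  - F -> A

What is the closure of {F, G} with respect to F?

{A, C, F, G}

Start with {F, G}.
F -> C applies; add {C} → now {C, F, G}.
F -> A applies; add {A} → now {A, C, F, G}.
No further FD applies.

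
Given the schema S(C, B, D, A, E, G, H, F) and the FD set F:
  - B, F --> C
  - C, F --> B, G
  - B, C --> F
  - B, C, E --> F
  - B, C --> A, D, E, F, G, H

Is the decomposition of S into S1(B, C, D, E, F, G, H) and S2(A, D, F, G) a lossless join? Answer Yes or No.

No

Common attributes: {D, F, G}; their closure is {D, F, G}.
Neither S1 nor S2 is contained in that closure, so the decomposition is lossy.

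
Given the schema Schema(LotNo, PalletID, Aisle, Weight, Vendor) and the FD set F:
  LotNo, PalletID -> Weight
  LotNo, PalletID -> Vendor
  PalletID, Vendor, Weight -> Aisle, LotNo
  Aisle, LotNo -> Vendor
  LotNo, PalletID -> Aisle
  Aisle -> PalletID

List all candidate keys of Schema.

{Aisle, LotNo}⁺ = {Aisle, LotNo, PalletID, Vendor, Weight}, which is every attribute, so {Aisle, LotNo} is a candidate key.
{LotNo, PalletID}⁺ = {Aisle, LotNo, PalletID, Vendor, Weight}, which is every attribute, so {LotNo, PalletID} is a candidate key.
{Aisle, Vendor, Weight}⁺ = {Aisle, LotNo, PalletID, Vendor, Weight}, which is every attribute, so {Aisle, Vendor, Weight} is a candidate key.
{PalletID, Vendor, Weight}⁺ = {Aisle, LotNo, PalletID, Vendor, Weight}, which is every attribute, so {PalletID, Vendor, Weight} is a candidate key.
These are minimal and exhaustive — every other superkey contains one of them.

{Aisle, LotNo}, {Aisle, Vendor, Weight}, {LotNo, PalletID}, {PalletID, Vendor, Weight}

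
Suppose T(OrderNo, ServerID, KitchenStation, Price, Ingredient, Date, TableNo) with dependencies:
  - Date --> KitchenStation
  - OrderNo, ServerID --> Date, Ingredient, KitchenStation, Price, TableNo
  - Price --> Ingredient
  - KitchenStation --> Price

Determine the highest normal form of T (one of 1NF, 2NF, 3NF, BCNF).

Candidate key: {OrderNo, ServerID}. Prime attributes: {OrderNo, ServerID}.
Date --> KitchenStation breaks BCNF: {Date}⁺ = {Date, Ingredient, KitchenStation, Price}, so {Date} is not a superkey.
Date --> KitchenStation has non-prime {KitchenStation} on the right and a non-superkey on the left, so 3NF fails.
Checking every proper subset of each key, none determines a non-prime attribute — 2NF is satisfied.

2NF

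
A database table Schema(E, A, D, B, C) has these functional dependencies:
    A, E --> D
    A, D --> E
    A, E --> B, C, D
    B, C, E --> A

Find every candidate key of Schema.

{A, D}⁺ = {A, B, C, D, E}, which is every attribute, so {A, D} is a candidate key.
{A, E}⁺ = {A, B, C, D, E}, which is every attribute, so {A, E} is a candidate key.
{B, C, E}⁺ = {A, B, C, D, E}, which is every attribute, so {B, C, E} is a candidate key.
These are minimal and exhaustive — every other superkey contains one of them.

{A, D}, {A, E}, {B, C, E}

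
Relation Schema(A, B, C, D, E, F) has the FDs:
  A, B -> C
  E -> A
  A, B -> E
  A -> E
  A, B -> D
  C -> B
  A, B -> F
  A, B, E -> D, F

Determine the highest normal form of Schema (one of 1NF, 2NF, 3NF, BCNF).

Candidate keys: {A, B}, {A, C}, {B, E}, {C, E}. Prime attributes: {A, B, C, E}.
For E -> A we have {E}⁺ = {A, E}; {E} is not a superkey, so BCNF fails.
Since {A} ⊆ prime attributes and every other non-superkey FD also has a prime right side, the schema is in 3NF.

3NF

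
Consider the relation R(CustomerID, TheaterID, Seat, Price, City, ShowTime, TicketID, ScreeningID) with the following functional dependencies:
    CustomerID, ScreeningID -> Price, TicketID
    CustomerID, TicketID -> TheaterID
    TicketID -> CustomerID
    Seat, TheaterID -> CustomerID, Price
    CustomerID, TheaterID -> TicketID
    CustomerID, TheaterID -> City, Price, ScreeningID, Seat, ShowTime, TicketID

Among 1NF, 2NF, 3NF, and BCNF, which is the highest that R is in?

BCNF

Candidate keys: {CustomerID, ScreeningID}, {CustomerID, TheaterID}, {Seat, TheaterID}, {TicketID}. Prime attributes: {CustomerID, ScreeningID, Seat, TheaterID, TicketID}.
The left-hand side of every FD is a superkey, so BCNF is satisfied.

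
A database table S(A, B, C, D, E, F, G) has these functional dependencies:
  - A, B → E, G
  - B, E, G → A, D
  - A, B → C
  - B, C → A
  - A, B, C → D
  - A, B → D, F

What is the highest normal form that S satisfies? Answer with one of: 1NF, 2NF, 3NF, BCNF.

BCNF

Candidate keys: {A, B}, {B, C}, {B, E, G}. Prime attributes: {A, B, C, E, G}.
Each dependency's left side is a superkey — BCNF holds.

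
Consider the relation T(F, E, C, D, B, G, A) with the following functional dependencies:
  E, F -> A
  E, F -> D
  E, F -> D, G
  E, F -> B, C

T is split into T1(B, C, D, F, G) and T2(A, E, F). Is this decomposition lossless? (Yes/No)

No

The shared attributes are {F} and {F}⁺ = {F}.
T1 ⊄ {F} and T2 ⊄ {F}, so the split is lossy.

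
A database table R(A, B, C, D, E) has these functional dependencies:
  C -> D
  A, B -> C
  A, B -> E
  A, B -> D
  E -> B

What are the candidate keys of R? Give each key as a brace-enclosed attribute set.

{A, B}, {A, E}

{A} never appears on the right of any FD, so every key must include it.
{A, B}⁺ = {A, B, C, D, E}, which is every attribute, so {A, B} is a candidate key.
{A, E}⁺ = {A, B, C, D, E}, which is every attribute, so {A, E} is a candidate key.
No proper subset of any of these is a key, and no other minimal superkey exists.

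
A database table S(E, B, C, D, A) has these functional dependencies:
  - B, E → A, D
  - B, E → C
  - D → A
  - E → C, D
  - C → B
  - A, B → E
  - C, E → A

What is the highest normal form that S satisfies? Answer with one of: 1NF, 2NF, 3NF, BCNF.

Candidate keys: {A, B}, {A, C}, {B, D}, {C, D}, {E}. Prime attributes: {A, B, C, D, E}.
D → A: {D}⁺ = {A, D}, which is not all of the attributes, so the left side is not a superkey — BCNF is violated.
Its right-hand attributes {A} are all prime, as are those of every other non-superkey FD — the relation is in 3NF.

3NF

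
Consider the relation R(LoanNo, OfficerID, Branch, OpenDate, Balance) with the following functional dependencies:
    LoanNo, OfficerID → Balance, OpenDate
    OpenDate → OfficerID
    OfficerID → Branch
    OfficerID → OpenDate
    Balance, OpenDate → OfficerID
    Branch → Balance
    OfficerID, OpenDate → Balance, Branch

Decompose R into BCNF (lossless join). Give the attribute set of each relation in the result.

{Balance, Branch}; {Branch, OfficerID, OpenDate}; {LoanNo, OpenDate}

Candidate keys of the original relation: {LoanNo, OfficerID}, {LoanNo, OpenDate}.
{Balance, Branch, LoanNo, OfficerID, OpenDate}: {OpenDate} determines {Balance, Branch, OfficerID, OpenDate} here but is not a superkey — split on OpenDate → Balance, Branch, OfficerID, giving {Balance, Branch, OfficerID, OpenDate} and {LoanNo, OpenDate}.
{Balance, Branch, OfficerID, OpenDate}: {Branch} determines {Balance, Branch} here but is not a superkey — split on Branch → Balance, giving {Balance, Branch} and {Branch, OfficerID, OpenDate}.
{Balance, Branch}: every determinant is a superkey — BCNF.
{Branch, OfficerID, OpenDate}: every determinant is a superkey — BCNF.
{LoanNo, OpenDate}: every determinant is a superkey — BCNF.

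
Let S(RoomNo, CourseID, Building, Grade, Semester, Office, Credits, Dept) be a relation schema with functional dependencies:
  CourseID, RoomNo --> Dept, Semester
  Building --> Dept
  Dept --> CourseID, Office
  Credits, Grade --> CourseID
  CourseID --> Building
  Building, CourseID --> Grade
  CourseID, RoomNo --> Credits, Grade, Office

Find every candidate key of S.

Attributes never on any right-hand side: {RoomNo} — every candidate key must contain it.
{Building, RoomNo}⁺ = {Building, CourseID, Credits, Dept, Grade, Office, RoomNo, Semester} — all of the relation — so {Building, RoomNo} is a candidate key.
{CourseID, RoomNo}⁺ = {Building, CourseID, Credits, Dept, Grade, Office, RoomNo, Semester} — all of the relation — so {CourseID, RoomNo} is a candidate key.
{Dept, RoomNo}⁺ = {Building, CourseID, Credits, Dept, Grade, Office, RoomNo, Semester} — all of the relation — so {Dept, RoomNo} is a candidate key.
{Credits, Grade, RoomNo}⁺ = {Building, CourseID, Credits, Dept, Grade, Office, RoomNo, Semester} — all of the relation — so {Credits, Grade, RoomNo} is a candidate key.
These are minimal and exhaustive — every other superkey contains one of them.

{Building, RoomNo}, {CourseID, RoomNo}, {Credits, Grade, RoomNo}, {Dept, RoomNo}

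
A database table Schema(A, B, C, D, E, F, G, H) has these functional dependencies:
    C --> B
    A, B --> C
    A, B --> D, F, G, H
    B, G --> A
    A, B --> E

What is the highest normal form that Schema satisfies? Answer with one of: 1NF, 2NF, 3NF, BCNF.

Candidate keys: {A, B}, {A, C}, {B, G}, {C, G}. Prime attributes: {A, B, C, G}.
C --> B breaks BCNF: {C}⁺ = {B, C}, so {C} is not a superkey.
But every attribute on its right side ({B}) is prime, and the same holds for every other non-superkey FD, so 3NF still holds.

3NF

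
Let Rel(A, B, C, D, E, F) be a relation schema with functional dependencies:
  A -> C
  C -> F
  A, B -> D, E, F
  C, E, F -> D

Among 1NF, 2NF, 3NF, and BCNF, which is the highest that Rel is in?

Candidate key: {A, B}. Prime attributes: {A, B}.
A -> C breaks BCNF: {A}⁺ = {A, C, F}, so {A} is not a superkey.
A -> C determines the non-prime attribute {C} from a non-superkey — 3NF is violated.
{A} is a proper subset of the key {A, B}, and {A}⁺ contains the non-prime attributes {C, F} — a partial dependency, so 2NF is violated.

1NF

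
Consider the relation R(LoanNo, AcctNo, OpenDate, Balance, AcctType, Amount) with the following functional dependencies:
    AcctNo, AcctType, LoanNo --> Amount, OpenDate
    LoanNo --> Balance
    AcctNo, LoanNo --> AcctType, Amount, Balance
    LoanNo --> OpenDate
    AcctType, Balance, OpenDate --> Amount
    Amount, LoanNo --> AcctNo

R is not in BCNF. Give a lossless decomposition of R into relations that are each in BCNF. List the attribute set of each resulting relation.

{AcctNo, AcctType, Amount, LoanNo}; {Balance, LoanNo, OpenDate}

Candidate keys of the original relation: {AcctNo, LoanNo}, {AcctType, LoanNo}, {Amount, LoanNo}.
{AcctNo, AcctType, Amount, Balance, LoanNo, OpenDate}: {LoanNo} determines {Balance, LoanNo, OpenDate} here but is not a superkey — split on LoanNo --> Balance, OpenDate, giving {Balance, LoanNo, OpenDate} and {AcctNo, AcctType, Amount, LoanNo}.
{Balance, LoanNo, OpenDate} is in BCNF.
{AcctNo, AcctType, Amount, LoanNo} is in BCNF.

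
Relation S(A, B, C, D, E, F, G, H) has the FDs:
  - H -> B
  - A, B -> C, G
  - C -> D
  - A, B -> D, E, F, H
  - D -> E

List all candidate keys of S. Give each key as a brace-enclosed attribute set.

Attributes never on any right-hand side: {A} — every candidate key must contain it.
{A, B} is a candidate key since {A, B}⁺ = {A, B, C, D, E, F, G, H} covers every attribute.
{A, H} is a candidate key since {A, H}⁺ = {A, B, C, D, E, F, G, H} covers every attribute.
Any other superkey properly contains one of these, so there are no further candidate keys.

{A, B}, {A, H}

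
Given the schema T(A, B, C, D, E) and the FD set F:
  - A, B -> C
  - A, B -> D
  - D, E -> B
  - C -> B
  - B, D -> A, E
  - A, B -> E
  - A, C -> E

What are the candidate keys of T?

{A, B} is a candidate key since {A, B}⁺ = {A, B, C, D, E} covers every attribute.
{A, C} is a candidate key since {A, C}⁺ = {A, B, C, D, E} covers every attribute.
{B, D} is a candidate key since {B, D}⁺ = {A, B, C, D, E} covers every attribute.
{C, D} is a candidate key since {C, D}⁺ = {A, B, C, D, E} covers every attribute.
{D, E} is a candidate key since {D, E}⁺ = {A, B, C, D, E} covers every attribute.
Any other superkey properly contains one of these, so there are no further candidate keys.

{A, B}, {A, C}, {B, D}, {C, D}, {D, E}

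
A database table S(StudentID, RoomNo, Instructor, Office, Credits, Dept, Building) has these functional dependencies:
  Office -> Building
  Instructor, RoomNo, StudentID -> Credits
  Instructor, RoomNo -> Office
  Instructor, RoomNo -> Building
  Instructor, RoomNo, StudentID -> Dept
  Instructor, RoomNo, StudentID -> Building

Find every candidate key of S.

{Instructor, RoomNo, StudentID}

Attributes never on any right-hand side: {Instructor, RoomNo, StudentID} — every candidate key must contain all of them.
{Instructor, RoomNo, StudentID} is a candidate key since {Instructor, RoomNo, StudentID}⁺ = {Building, Credits, Dept, Instructor, Office, RoomNo, StudentID} covers every attribute.
Every other attribute set either contains this one or has a smaller closure.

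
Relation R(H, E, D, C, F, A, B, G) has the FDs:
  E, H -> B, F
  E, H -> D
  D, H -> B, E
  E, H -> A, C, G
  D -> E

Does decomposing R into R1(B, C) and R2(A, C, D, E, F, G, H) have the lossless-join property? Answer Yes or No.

No

The shared attributes are {C} and {C}⁺ = {C}.
The closure covers neither R1 nor R2 entirely; the join is not lossless.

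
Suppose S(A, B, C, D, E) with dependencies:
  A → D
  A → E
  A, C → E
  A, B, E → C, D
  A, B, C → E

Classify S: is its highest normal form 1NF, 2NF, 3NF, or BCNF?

Candidate key: {A, B}. Prime attributes: {A, B}.
A → D breaks BCNF: {A}⁺ = {A, D, E}, so {A} is not a superkey.
A → D determines the non-prime attribute {D} from a non-superkey — 3NF is violated.
The proper key subset {A} of {A, B} determines non-prime {D, E}, so the relation is not even in 2NF.

1NF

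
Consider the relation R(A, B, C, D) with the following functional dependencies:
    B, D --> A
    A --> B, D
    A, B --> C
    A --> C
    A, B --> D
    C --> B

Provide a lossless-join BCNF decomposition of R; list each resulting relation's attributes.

Candidate keys of the original relation: {A}, {B, D}, {C, D}.
Within {A, B, C, D}: {C}⁺ ∩ {A, B, C, D} = {B, C}, not the whole set, so C --> B violates BCNF; decompose into {B, C} and {A, C, D}.
{B, C}: every determinant is a superkey — BCNF.
{A, C, D}: every determinant is a superkey — BCNF.

{A, C, D}; {B, C}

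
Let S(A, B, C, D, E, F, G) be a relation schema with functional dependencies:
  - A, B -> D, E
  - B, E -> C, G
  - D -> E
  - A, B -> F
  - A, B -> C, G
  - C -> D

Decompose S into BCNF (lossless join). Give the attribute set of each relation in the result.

{A, B, E, F}; {B, C, G}; {C, D}; {D, E}

Candidate key of the original relation: {A, B}.
In {A, B, C, D, E, F, G}, {B, E} is not a superkey ({B, E}⁺ restricted to this set is {B, C, D, E, G}), so split on B, E -> C, D, G into {B, C, D, E, G} and {A, B, E, F}.
In {B, C, D, E, G}, {D} is not a superkey ({D}⁺ restricted to this set is {D, E}), so split on D -> E into {D, E} and {B, C, D, G}.
{D, E} has no BCNF violation.
In {B, C, D, G}, {C} is not a superkey ({C}⁺ restricted to this set is {C, D}), so split on C -> D into {C, D} and {B, C, G}.
{C, D} has no BCNF violation.
{B, C, G} has no BCNF violation.
{A, B, E, F} has no BCNF violation.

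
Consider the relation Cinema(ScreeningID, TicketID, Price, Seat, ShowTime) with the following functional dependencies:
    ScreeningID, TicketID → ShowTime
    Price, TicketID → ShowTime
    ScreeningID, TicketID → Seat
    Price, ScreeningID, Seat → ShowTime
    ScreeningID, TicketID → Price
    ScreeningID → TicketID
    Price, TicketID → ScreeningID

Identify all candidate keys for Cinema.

{ScreeningID}⁺ = {Price, ScreeningID, Seat, ShowTime, TicketID} — all of the relation — so {ScreeningID} is a candidate key.
{Price, TicketID}⁺ = {Price, ScreeningID, Seat, ShowTime, TicketID} — all of the relation — so {Price, TicketID} is a candidate key.
Any other superkey properly contains one of these, so there are no further candidate keys.

{Price, TicketID}, {ScreeningID}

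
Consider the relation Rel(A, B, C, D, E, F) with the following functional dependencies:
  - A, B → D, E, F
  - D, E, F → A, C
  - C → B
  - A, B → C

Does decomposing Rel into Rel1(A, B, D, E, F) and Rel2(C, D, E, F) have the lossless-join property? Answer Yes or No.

Yes

The shared attributes are {D, E, F} and {D, E, F}⁺ = {A, B, C, D, E, F}.
Rel1 is contained in that closure, so Rel1 ∩ Rel2 → Rel1 holds and the join is lossless.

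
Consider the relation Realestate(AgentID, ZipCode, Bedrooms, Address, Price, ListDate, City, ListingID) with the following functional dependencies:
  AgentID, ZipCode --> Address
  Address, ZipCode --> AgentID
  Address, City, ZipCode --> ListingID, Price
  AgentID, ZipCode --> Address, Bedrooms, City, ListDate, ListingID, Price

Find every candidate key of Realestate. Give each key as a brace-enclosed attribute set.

No FD produces {ZipCode}, so it must be in every candidate key.
{Address, ZipCode}⁺ = {Address, AgentID, Bedrooms, City, ListDate, ListingID, Price, ZipCode}, which is every attribute, so {Address, ZipCode} is a candidate key.
{AgentID, ZipCode}⁺ = {Address, AgentID, Bedrooms, City, ListDate, ListingID, Price, ZipCode}, which is every attribute, so {AgentID, ZipCode} is a candidate key.
No proper subset of any of these is a key, and no other minimal superkey exists.

{Address, ZipCode}, {AgentID, ZipCode}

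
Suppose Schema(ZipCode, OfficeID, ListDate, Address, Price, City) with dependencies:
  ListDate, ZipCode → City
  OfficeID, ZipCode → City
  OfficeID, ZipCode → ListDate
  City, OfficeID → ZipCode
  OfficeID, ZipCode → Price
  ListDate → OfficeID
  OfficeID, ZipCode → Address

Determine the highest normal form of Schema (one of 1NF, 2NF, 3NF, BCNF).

3NF

Candidate keys: {City, ListDate}, {City, OfficeID}, {ListDate, ZipCode}, {OfficeID, ZipCode}. Prime attributes: {City, ListDate, OfficeID, ZipCode}.
For ListDate → OfficeID we have {ListDate}⁺ = {ListDate, OfficeID}; {ListDate} is not a superkey, so BCNF fails.
Since {OfficeID} ⊆ prime attributes and every other non-superkey FD also has a prime right side, the schema is in 3NF.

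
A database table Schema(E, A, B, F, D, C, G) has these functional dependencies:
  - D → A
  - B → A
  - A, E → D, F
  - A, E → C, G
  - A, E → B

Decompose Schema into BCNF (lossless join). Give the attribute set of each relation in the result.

Candidate keys of the original relation: {A, E}, {B, E}, {D, E}.
Within {A, B, C, D, E, F, G}: {D}⁺ ∩ {A, B, C, D, E, F, G} = {A, D}, not the whole set, so D → A violates BCNF; decompose into {A, D} and {B, C, D, E, F, G}.
{A, D} has no BCNF violation.
{B, C, D, E, F, G} has no BCNF violation.

{A, D}; {B, C, D, E, F, G}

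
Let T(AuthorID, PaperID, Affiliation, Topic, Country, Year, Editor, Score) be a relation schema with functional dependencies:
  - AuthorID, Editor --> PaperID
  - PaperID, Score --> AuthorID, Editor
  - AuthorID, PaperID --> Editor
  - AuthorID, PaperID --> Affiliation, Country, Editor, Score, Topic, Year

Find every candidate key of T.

{AuthorID, Editor}, {AuthorID, PaperID}, {PaperID, Score}

{AuthorID, Editor} is a candidate key since {AuthorID, Editor}⁺ = {Affiliation, AuthorID, Country, Editor, PaperID, Score, Topic, Year} covers every attribute.
{AuthorID, PaperID} is a candidate key since {AuthorID, PaperID}⁺ = {Affiliation, AuthorID, Country, Editor, PaperID, Score, Topic, Year} covers every attribute.
{PaperID, Score} is a candidate key since {PaperID, Score}⁺ = {Affiliation, AuthorID, Country, Editor, PaperID, Score, Topic, Year} covers every attribute.
Any other superkey properly contains one of these, so there are no further candidate keys.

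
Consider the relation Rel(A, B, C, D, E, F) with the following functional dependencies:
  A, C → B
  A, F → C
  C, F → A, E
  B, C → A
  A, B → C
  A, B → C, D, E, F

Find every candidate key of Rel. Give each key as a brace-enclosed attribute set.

{A, B}, {A, C}, {A, F}, {B, C}, {C, F}

{A, B} is a candidate key since {A, B}⁺ = {A, B, C, D, E, F} covers every attribute.
{A, C} is a candidate key since {A, C}⁺ = {A, B, C, D, E, F} covers every attribute.
{A, F} is a candidate key since {A, F}⁺ = {A, B, C, D, E, F} covers every attribute.
{B, C} is a candidate key since {B, C}⁺ = {A, B, C, D, E, F} covers every attribute.
{C, F} is a candidate key since {C, F}⁺ = {A, B, C, D, E, F} covers every attribute.
No proper subset of any of these is a key, and no other minimal superkey exists.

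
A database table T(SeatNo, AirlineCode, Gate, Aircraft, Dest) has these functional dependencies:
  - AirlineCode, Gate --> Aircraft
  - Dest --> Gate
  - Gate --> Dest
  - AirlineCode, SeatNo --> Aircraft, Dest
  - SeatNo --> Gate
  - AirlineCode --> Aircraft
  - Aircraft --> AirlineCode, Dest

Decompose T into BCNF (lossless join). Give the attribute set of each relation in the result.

{Aircraft, AirlineCode, Dest}; {AirlineCode, SeatNo}; {Dest, Gate}; {Gate, SeatNo}

Candidate keys of the original relation: {Aircraft, SeatNo}, {AirlineCode, SeatNo}.
In {Aircraft, AirlineCode, Dest, Gate, SeatNo}, {AirlineCode, Gate} is not a superkey ({AirlineCode, Gate}⁺ restricted to this set is {Aircraft, AirlineCode, Dest, Gate}), so split on AirlineCode, Gate --> Aircraft, Dest into {Aircraft, AirlineCode, Dest, Gate} and {AirlineCode, Gate, SeatNo}.
In {Aircraft, AirlineCode, Dest, Gate}, {Dest} is not a superkey ({Dest}⁺ restricted to this set is {Dest, Gate}), so split on Dest --> Gate into {Dest, Gate} and {Aircraft, AirlineCode, Dest}.
{Dest, Gate} has no BCNF violation.
{Aircraft, AirlineCode, Dest} has no BCNF violation.
In {AirlineCode, Gate, SeatNo}, {SeatNo} is not a superkey ({SeatNo}⁺ restricted to this set is {Gate, SeatNo}), so split on SeatNo --> Gate into {Gate, SeatNo} and {AirlineCode, SeatNo}.
{Gate, SeatNo} has no BCNF violation.
{AirlineCode, SeatNo} has no BCNF violation.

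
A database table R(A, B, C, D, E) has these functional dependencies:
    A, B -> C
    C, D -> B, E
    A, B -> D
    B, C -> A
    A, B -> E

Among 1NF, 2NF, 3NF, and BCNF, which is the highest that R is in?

BCNF

Candidate keys: {A, B}, {B, C}, {C, D}. Prime attributes: {A, B, C, D}.
Each dependency's left side is a superkey — BCNF holds.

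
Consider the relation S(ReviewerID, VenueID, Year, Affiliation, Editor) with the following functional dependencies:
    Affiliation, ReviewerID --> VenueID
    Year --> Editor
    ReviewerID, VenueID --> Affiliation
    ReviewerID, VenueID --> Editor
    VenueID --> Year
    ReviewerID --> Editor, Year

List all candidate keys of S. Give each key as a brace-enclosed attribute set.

{Affiliation, ReviewerID}, {ReviewerID, VenueID}

Attributes never on any right-hand side: {ReviewerID} — every candidate key must contain it.
Closure of {Affiliation, ReviewerID} is {Affiliation, Editor, ReviewerID, VenueID, Year}, the whole schema; {Affiliation, ReviewerID} is a candidate key.
Closure of {ReviewerID, VenueID} is {Affiliation, Editor, ReviewerID, VenueID, Year}, the whole schema; {ReviewerID, VenueID} is a candidate key.
Any other superkey properly contains one of these, so there are no further candidate keys.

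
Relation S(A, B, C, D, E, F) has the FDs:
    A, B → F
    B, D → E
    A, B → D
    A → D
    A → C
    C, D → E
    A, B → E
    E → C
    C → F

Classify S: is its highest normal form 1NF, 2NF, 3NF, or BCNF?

Candidate key: {A, B}. Prime attributes: {A, B}.
B, D → E breaks BCNF: {B, D}⁺ = {B, C, D, E, F}, so {B, D} is not a superkey.
B, D → E has non-prime {E} on the right and a non-superkey on the left, so 3NF fails.
The proper key subset {A} of {A, B} determines non-prime {C, D, E, F}, so the relation is not even in 2NF.

1NF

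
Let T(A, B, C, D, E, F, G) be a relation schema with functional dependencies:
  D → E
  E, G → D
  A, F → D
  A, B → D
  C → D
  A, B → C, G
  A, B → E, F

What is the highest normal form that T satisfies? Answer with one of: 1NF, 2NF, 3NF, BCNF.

2NF

Candidate key: {A, B}. Prime attributes: {A, B}.
D → E: {D}⁺ = {D, E}, which is not all of the attributes, so the left side is not a superkey — BCNF is violated.
D → E determines the non-prime attribute {E} from a non-superkey — 3NF is violated.
No non-prime attribute depends on a proper subset of any candidate key, so 2NF holds.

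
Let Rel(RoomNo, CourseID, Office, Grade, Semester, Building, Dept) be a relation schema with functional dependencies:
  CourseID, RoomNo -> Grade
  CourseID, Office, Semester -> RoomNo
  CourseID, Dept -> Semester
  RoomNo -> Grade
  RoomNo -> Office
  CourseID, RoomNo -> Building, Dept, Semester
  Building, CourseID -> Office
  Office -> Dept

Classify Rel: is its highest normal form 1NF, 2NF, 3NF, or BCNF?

1NF

Candidate keys: {Building, CourseID}, {CourseID, Office}, {CourseID, RoomNo}. Prime attributes: {Building, CourseID, Office, RoomNo}.
For CourseID, Dept -> Semester we have {CourseID, Dept}⁺ = {CourseID, Dept, Semester}; {CourseID, Dept} is not a superkey, so BCNF fails.
CourseID, Dept -> Semester determines the non-prime attribute {Semester} from a non-superkey — 3NF is violated.
The proper key subset {Office} of {CourseID, Office} determines non-prime {Dept}, so the relation is not even in 2NF.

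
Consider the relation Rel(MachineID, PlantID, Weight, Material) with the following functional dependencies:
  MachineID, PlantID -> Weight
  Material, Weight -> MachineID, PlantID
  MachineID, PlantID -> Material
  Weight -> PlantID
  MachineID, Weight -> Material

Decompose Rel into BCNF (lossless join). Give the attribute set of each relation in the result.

{MachineID, Material, Weight}; {PlantID, Weight}

Candidate keys of the original relation: {MachineID, PlantID}, {MachineID, Weight}, {Material, Weight}.
{MachineID, Material, PlantID, Weight}: {Weight} determines {PlantID, Weight} here but is not a superkey — split on Weight -> PlantID, giving {PlantID, Weight} and {MachineID, Material, Weight}.
{PlantID, Weight}: every determinant is a superkey — BCNF.
{MachineID, Material, Weight}: every determinant is a superkey — BCNF.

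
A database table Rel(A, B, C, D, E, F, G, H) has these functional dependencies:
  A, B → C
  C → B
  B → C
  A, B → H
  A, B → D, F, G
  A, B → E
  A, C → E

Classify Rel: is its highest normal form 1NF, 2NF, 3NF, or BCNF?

3NF

Candidate keys: {A, B}, {A, C}. Prime attributes: {A, B, C}.
For C → B we have {C}⁺ = {B, C}; {C} is not a superkey, so BCNF fails.
Its right-hand attributes {B} are all prime, as are those of every other non-superkey FD — the relation is in 3NF.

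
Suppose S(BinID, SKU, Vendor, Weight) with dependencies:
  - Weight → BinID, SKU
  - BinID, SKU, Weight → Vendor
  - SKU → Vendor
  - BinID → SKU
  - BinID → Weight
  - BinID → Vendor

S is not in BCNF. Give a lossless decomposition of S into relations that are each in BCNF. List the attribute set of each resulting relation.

Candidate keys of the original relation: {BinID}, {Weight}.
{BinID, SKU, Vendor, Weight}: {SKU} determines {SKU, Vendor} here but is not a superkey — split on SKU → Vendor, giving {SKU, Vendor} and {BinID, SKU, Weight}.
{SKU, Vendor}: every determinant is a superkey — BCNF.
{BinID, SKU, Weight}: every determinant is a superkey — BCNF.

{BinID, SKU, Weight}; {SKU, Vendor}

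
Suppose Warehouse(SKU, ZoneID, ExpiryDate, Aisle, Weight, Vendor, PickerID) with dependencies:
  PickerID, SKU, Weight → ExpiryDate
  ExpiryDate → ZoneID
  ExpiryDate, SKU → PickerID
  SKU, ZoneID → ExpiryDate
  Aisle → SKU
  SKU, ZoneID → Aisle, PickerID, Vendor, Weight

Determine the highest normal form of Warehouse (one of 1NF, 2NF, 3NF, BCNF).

Candidate keys: {Aisle, ExpiryDate}, {Aisle, PickerID, Weight}, {Aisle, ZoneID}, {ExpiryDate, SKU}, {PickerID, SKU, Weight}, {SKU, ZoneID}. Prime attributes: {Aisle, ExpiryDate, PickerID, SKU, Weight, ZoneID}.
For ExpiryDate → ZoneID we have {ExpiryDate}⁺ = {ExpiryDate, ZoneID}; {ExpiryDate} is not a superkey, so BCNF fails.
But every attribute on its right side ({ZoneID}) is prime, and the same holds for every other non-superkey FD, so 3NF still holds.

3NF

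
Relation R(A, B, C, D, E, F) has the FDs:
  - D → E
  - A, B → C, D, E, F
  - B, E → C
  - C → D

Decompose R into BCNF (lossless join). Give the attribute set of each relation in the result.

Candidate key of the original relation: {A, B}.
In {A, B, C, D, E, F}, {D} is not a superkey ({D}⁺ restricted to this set is {D, E}), so split on D → E into {D, E} and {A, B, C, D, F}.
{D, E} has no BCNF violation.
In {A, B, C, D, F}, {C} is not a superkey ({C}⁺ restricted to this set is {C, D}), so split on C → D into {C, D} and {A, B, C, F}.
{C, D} has no BCNF violation.
{A, B, C, F} has no BCNF violation.

{A, B, C, F}; {C, D}; {D, E}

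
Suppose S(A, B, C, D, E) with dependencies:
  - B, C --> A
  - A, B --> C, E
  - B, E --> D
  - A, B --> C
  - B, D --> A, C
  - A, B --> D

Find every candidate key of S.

Attributes never on any right-hand side: {B} — every candidate key must contain it.
{A, B} is a candidate key since {A, B}⁺ = {A, B, C, D, E} covers every attribute.
{B, C} is a candidate key since {B, C}⁺ = {A, B, C, D, E} covers every attribute.
{B, D} is a candidate key since {B, D}⁺ = {A, B, C, D, E} covers every attribute.
{B, E} is a candidate key since {B, E}⁺ = {A, B, C, D, E} covers every attribute.
These are minimal and exhaustive — every other superkey contains one of them.

{A, B}, {B, C}, {B, D}, {B, E}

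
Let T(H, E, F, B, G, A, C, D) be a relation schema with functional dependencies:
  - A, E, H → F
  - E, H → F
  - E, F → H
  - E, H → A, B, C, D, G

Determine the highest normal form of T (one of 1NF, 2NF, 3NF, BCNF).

Candidate keys: {E, F}, {E, H}. Prime attributes: {E, F, H}.
The left-hand side of every FD is a superkey, so BCNF is satisfied.

BCNF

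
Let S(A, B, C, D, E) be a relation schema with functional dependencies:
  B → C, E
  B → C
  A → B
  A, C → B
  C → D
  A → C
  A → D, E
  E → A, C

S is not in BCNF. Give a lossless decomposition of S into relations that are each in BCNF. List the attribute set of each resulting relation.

{A, B, C, E}; {C, D}

Candidate keys of the original relation: {A}, {B}, {E}.
Within {A, B, C, D, E}: {C}⁺ ∩ {A, B, C, D, E} = {C, D}, not the whole set, so C → D violates BCNF; decompose into {C, D} and {A, B, C, E}.
{C, D}: every determinant is a superkey — BCNF.
{A, B, C, E}: every determinant is a superkey — BCNF.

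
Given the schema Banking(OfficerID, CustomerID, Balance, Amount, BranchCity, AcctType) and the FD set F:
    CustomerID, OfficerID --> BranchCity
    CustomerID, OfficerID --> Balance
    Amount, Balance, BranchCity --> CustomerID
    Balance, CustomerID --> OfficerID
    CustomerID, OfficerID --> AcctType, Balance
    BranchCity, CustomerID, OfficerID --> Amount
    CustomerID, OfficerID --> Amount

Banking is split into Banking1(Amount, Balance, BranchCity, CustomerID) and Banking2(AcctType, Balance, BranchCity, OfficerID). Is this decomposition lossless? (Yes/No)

Common attributes: {Balance, BranchCity}; their closure is {Balance, BranchCity}.
The closure covers neither Banking1 nor Banking2 entirely; the join is not lossless.

No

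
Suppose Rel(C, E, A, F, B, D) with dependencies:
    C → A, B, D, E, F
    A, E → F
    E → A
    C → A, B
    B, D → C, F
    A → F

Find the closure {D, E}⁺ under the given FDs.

Start with {D, E}.
E → A applies; add {A} → now {A, D, E}.
A → F applies; add {F} → now {A, D, E, F}.
No further FD applies.

{A, D, E, F}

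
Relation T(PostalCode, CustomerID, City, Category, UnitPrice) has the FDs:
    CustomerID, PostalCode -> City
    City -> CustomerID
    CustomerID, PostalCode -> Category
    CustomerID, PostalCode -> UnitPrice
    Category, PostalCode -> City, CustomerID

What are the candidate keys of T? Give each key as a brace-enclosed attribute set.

No FD produces {PostalCode}, so it must be in every candidate key.
Closure of {Category, PostalCode} is {Category, City, CustomerID, PostalCode, UnitPrice}, the whole schema; {Category, PostalCode} is a candidate key.
Closure of {City, PostalCode} is {Category, City, CustomerID, PostalCode, UnitPrice}, the whole schema; {City, PostalCode} is a candidate key.
Closure of {CustomerID, PostalCode} is {Category, City, CustomerID, PostalCode, UnitPrice}, the whole schema; {CustomerID, PostalCode} is a candidate key.
No proper subset of any of these is a key, and no other minimal superkey exists.

{Category, PostalCode}, {City, PostalCode}, {CustomerID, PostalCode}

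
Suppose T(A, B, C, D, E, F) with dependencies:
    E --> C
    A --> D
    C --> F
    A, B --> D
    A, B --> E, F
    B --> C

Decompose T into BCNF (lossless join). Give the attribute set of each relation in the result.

{A, B, E}; {A, D}; {C, E}; {C, F}

Candidate key of the original relation: {A, B}.
In {A, B, C, D, E, F}, {E} is not a superkey ({E}⁺ restricted to this set is {C, E, F}), so split on E --> C, F into {C, E, F} and {A, B, D, E}.
In {C, E, F}, {C} is not a superkey ({C}⁺ restricted to this set is {C, F}), so split on C --> F into {C, F} and {C, E}.
{C, F} has no BCNF violation.
{C, E} has no BCNF violation.
In {A, B, D, E}, {A} is not a superkey ({A}⁺ restricted to this set is {A, D}), so split on A --> D into {A, D} and {A, B, E}.
{A, D} has no BCNF violation.
{A, B, E} has no BCNF violation.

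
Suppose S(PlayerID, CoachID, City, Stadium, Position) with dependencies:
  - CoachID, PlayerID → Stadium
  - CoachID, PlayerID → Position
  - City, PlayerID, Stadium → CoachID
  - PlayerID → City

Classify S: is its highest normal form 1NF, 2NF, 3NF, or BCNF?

1NF

Candidate keys: {CoachID, PlayerID}, {PlayerID, Stadium}. Prime attributes: {CoachID, PlayerID, Stadium}.
PlayerID → City breaks BCNF: {PlayerID}⁺ = {City, PlayerID}, so {PlayerID} is not a superkey.
Because {City} is non-prime and the left side of PlayerID → City is not a superkey, the relation is not in 3NF.
{PlayerID} is a proper subset of the key {CoachID, PlayerID}, and {PlayerID}⁺ contains the non-prime attribute {City} — a partial dependency, so 2NF is violated.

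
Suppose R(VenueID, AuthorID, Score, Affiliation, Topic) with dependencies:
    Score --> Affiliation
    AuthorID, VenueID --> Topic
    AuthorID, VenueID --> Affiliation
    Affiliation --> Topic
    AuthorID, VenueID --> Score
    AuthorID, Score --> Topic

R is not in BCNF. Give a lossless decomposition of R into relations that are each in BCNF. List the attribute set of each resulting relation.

Candidate key of the original relation: {AuthorID, VenueID}.
In {Affiliation, AuthorID, Score, Topic, VenueID}, {Score} is not a superkey ({Score}⁺ restricted to this set is {Affiliation, Score, Topic}), so split on Score --> Affiliation, Topic into {Affiliation, Score, Topic} and {AuthorID, Score, VenueID}.
In {Affiliation, Score, Topic}, {Affiliation} is not a superkey ({Affiliation}⁺ restricted to this set is {Affiliation, Topic}), so split on Affiliation --> Topic into {Affiliation, Topic} and {Affiliation, Score}.
{Affiliation, Topic} is in BCNF.
{Affiliation, Score} is in BCNF.
{AuthorID, Score, VenueID} is in BCNF.

{Affiliation, Score}; {Affiliation, Topic}; {AuthorID, Score, VenueID}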